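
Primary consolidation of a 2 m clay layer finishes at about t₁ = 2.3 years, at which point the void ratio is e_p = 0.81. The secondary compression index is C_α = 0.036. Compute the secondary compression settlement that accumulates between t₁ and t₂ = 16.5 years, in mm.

S_s ≈ 34 mm

Secondary compression: S_s = C_α·H/(1+e_p)·log₁₀(t₂/t₁)
S_s = 0.036×2/(1+0.81)×log₁₀(16.5/2.3)
    = 0.03978 × 0.8558 = 0.03404 m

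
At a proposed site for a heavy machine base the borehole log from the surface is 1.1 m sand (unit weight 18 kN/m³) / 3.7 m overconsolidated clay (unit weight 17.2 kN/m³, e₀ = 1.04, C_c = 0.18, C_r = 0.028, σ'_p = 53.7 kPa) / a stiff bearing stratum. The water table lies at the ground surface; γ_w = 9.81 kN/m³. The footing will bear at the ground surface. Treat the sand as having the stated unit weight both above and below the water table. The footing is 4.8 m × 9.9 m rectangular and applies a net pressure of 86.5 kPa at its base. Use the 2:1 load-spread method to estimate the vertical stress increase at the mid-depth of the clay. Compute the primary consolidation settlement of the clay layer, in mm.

S_c ≈ 43.8 mm

Mid-depth of clay below the ground surface: z = 1.1 + 3.7/2 = 2.95 m.
Total vertical stress at mid-clay: σ_v = 18×1.1 + 17.2×1.85 = 51.62 kPa.
Pore pressure: u = 9.81×(2.95 − 0) = 28.94 kPa.
Initial effective stress: σ'_0 = σ_v − u = 51.62 − 28.94 = 22.68 kPa.
Stress increase at mid-clay by the 2:1 spreading method:
Δσ = qBL/((B+z)(L+z)) = 86.5×4.8×9.9/((4.8+2.95)(9.9+2.95)) = 41.275 kPa
Final effective stress: σ'_f = 22.68 + 41.275 = 63.955 kPa.
σ'_f = 63.955 > σ'_p = 53.7 kPa, so the stress path crosses the preconsolidation pressure — recompression up to σ'_p, then virgin compression beyond:
S_c = H/(1+e₀)·[C_r·log₁₀(σ'_p/σ'_0) + C_c·log₁₀(σ'_f/σ'_p)]
    = 3.7/2.04 × [0.028×log₁₀(53.7/22.68) + 0.18×log₁₀(63.955/53.7)]
    = 1.8137 × [0.010481 + 0.013662] = 0.04379 m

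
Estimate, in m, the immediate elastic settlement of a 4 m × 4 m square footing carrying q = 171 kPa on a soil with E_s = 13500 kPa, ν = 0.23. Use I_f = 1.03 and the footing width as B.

S_e ≈ 0.0494 m

Immediate (elastic) settlement: S_e = q·B·(1−ν²)/E_s · I_f.
S_e = 171 × 4 × (1 − 0.23²) / 13500 × 1.03
    = 171 × 4 × 0.9471 / 13500 × 1.03
    = 0.04943 m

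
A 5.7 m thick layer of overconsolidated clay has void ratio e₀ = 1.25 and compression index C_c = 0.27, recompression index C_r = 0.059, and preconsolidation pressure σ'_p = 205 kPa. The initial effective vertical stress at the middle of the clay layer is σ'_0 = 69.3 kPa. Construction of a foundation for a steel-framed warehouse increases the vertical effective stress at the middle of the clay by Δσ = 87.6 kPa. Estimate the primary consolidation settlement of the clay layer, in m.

S_c ≈ 0.053 m

Final effective stress: σ'_f = 69.3 + 87.6 = 156.9 kPa.
σ'_f = 156.9 ≤ σ'_p = 205 kPa, so the clay remains overconsolidated and only the recompression index applies:
S_c = C_r·H/(1+e₀)·log₁₀(σ'_f/σ'_0) = 0.059×5.7/2.25×log₁₀(156.9/69.3)
    = 0.14946 × 0.35489 = 0.05304 m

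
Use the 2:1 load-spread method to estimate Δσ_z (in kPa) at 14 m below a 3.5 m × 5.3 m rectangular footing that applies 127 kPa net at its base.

By the 2:1 method the load spreads at 1 horizontal : 2 vertical, so at depth z the loaded area has grown by z in each plan dimension:
Δσ = qBL/((B+z)(L+z)) = 127×3.5×5.3/((3.5+14)(5.3+14)) = 6.9751 kPa

Δσ_z ≈ 6.98 kPa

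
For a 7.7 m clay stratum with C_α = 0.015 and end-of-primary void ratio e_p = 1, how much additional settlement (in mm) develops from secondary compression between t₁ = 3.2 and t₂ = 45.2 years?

Secondary compression: S_s = C_α·H/(1+e_p)·log₁₀(t₂/t₁)
S_s = 0.015×7.7/(1+1)×log₁₀(45.2/3.2)
    = 0.05775 × 1.15 = 0.06641 m

S_s ≈ 66.4 mm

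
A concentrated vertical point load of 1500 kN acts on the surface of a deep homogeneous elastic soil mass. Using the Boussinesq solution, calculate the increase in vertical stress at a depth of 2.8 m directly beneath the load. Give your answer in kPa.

Boussinesq vertical stress below a point load on an elastic half-space:
Δσ_z = 3P/(2πz²) · [1 + (r/z)²]^(−5/2)
r/z = 0/2.8 = 0; [1+(r/z)²]^(−5/2) = 1.
Δσ_z = 3×1500/(2π×2.8²) × 1 = 91.352 × 1 = 91.35 kPa

Δσ_z ≈ 91.4 kPa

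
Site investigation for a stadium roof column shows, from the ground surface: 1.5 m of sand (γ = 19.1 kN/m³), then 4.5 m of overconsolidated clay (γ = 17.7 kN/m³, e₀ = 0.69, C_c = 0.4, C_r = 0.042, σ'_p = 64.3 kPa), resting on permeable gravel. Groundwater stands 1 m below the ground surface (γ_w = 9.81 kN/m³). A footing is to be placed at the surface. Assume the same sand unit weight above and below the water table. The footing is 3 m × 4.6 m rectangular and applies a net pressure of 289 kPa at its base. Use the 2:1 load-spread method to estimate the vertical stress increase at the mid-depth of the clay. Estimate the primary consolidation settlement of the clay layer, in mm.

Mid-depth of clay below the ground surface: z = 1.5 + 4.5/2 = 3.75 m.
Total vertical stress at mid-clay: σ_v = 19.1×1.5 + 17.7×2.25 = 68.475 kPa.
Pore pressure: u = 9.81×(3.75 − 1) = 26.978 kPa.
Initial effective stress: σ'_0 = σ_v − u = 68.475 − 26.978 = 41.497 kPa.
Stress increase at mid-clay by the 2:1 spreading method:
Δσ = qBL/((B+z)(L+z)) = 289×3×4.6/((3+3.75)(4.6+3.75)) = 70.76 kPa
Final effective stress: σ'_f = 41.497 + 70.76 = 112.26 kPa.
σ'_f = 112.26 > σ'_p = 64.3 kPa, so the stress path crosses the preconsolidation pressure — recompression up to σ'_p, then virgin compression beyond:
S_c = H/(1+e₀)·[C_r·log₁₀(σ'_p/σ'_0) + C_c·log₁₀(σ'_f/σ'_p)]
    = 4.5/1.69 × [0.042×log₁₀(64.3/41.497) + 0.4×log₁₀(112.26/64.3)]
    = 2.6627 × [0.0079882 + 0.096806] = 0.279 m

S_c ≈ 279 mm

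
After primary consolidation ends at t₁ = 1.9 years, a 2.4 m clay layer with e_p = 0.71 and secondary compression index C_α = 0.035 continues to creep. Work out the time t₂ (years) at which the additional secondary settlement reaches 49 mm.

t₂ ≈ 18.9 years

S_s = C_α·H/(1+e_p)·log₁₀(t₂/t₁) ⇒ log₁₀(t₂/t₁) = S_s·(1+e_p)/(C_α·H).
log₁₀(t₂/t₁) = 0.049 × (1+0.71) / (0.035×2.4) = 0.9975
t₂ = t₁ × 10^0.9975 = 1.9 × 9.943 = 18.89 years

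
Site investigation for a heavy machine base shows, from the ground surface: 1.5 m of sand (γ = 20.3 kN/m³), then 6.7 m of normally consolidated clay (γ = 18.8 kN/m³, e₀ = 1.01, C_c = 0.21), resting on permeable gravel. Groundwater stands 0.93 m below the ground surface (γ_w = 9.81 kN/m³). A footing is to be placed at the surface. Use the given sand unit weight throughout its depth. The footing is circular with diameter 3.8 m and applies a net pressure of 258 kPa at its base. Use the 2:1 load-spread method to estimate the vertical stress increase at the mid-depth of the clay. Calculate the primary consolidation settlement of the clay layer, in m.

Mid-depth of clay below the ground surface: z = 1.5 + 6.7/2 = 4.85 m.
Total vertical stress at mid-clay: σ_v = 20.3×1.5 + 18.8×3.35 = 93.43 kPa.
Pore pressure: u = 9.81×(4.85 − 0.93) = 38.455 kPa.
Initial effective stress: σ'_0 = σ_v − u = 93.43 − 38.455 = 54.975 kPa.
Stress increase at mid-clay by the 2:1 spreading method:
Δσ ≈ qD²/(D+z)² = 258×3.8²/(3.8+4.85)² = 49.791 kPa
Final effective stress: σ'_f = σ'_0 + Δσ = 54.975 + 49.791 = 104.77 kPa.
Normally consolidated clay, so the full stress increment lies on the virgin compression line:
S_c = C_c·H/(1+e₀)·log₁₀(σ'_f/σ'_0) = 0.21×6.7/(1+1.01)×log₁₀(104.77/54.975)
    = 0.7 × 0.28007 = 0.196 m

S_c ≈ 0.196 m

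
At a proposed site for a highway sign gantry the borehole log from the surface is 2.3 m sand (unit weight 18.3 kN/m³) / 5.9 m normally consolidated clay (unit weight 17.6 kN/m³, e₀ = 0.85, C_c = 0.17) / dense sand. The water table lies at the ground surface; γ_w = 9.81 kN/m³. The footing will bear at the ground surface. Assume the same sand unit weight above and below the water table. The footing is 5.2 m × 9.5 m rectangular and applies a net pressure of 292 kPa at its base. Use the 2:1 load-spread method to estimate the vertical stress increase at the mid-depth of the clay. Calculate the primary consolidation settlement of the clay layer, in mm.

S_c ≈ 274 mm

Mid-depth of clay below the ground surface: z = 2.3 + 5.9/2 = 5.25 m.
Total vertical stress at mid-clay: σ_v = 18.3×2.3 + 17.6×2.95 = 94.01 kPa.
Pore pressure: u = 9.81×(5.25 − 0) = 51.503 kPa.
Initial effective stress: σ'_0 = σ_v − u = 94.01 − 51.503 = 42.507 kPa.
Stress increase at mid-clay by the 2:1 spreading method:
Δσ = qBL/((B+z)(L+z)) = 292×5.2×9.5/((5.2+5.25)(9.5+5.25)) = 93.584 kPa
Final effective stress: σ'_f = σ'_0 + Δσ = 42.507 + 93.584 = 136.09 kPa.
Normally consolidated clay, so the full stress increment lies on the virgin compression line:
S_c = C_c·H/(1+e₀)·log₁₀(σ'_f/σ'_0) = 0.17×5.9/(1+0.85)×log₁₀(136.09/42.507)
    = 0.54216 × 0.50537 = 0.274 m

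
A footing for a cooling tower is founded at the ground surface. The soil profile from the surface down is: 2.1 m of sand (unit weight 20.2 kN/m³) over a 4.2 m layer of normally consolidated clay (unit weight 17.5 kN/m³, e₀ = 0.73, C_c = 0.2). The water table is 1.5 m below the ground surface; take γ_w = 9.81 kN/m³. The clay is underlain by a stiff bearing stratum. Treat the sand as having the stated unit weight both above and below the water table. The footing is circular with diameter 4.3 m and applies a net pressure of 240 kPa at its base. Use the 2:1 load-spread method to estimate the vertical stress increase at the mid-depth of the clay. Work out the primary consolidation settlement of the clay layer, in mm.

S_c ≈ 163 mm

Mid-depth of clay below the ground surface: z = 2.1 + 4.2/2 = 4.2 m.
Total vertical stress at mid-clay: σ_v = 20.2×2.1 + 17.5×2.1 = 79.17 kPa.
Pore pressure: u = 9.81×(4.2 − 1.5) = 26.487 kPa.
Initial effective stress: σ'_0 = σ_v − u = 79.17 − 26.487 = 52.683 kPa.
Stress increase at mid-clay by the 2:1 spreading method:
Δσ ≈ qD²/(D+z)² = 240×4.3²/(4.3+4.2)² = 61.42 kPa
Final effective stress: σ'_f = σ'_0 + Δσ = 52.683 + 61.42 = 114.1 kPa.
Normally consolidated clay, so the full stress increment lies on the virgin compression line:
S_c = C_c·H/(1+e₀)·log₁₀(σ'_f/σ'_0) = 0.2×4.2/(1+0.73)×log₁₀(114.1/52.683)
    = 0.48555 × 0.33562 = 0.163 m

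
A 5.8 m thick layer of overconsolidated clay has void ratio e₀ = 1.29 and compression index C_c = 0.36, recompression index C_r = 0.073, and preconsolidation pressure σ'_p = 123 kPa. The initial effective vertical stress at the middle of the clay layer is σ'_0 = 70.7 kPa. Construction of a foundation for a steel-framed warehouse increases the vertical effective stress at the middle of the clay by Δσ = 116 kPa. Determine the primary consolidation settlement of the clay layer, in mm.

Final effective stress: σ'_f = 70.7 + 116 = 186.7 kPa.
σ'_f = 186.7 > σ'_p = 123 kPa, so the stress path crosses the preconsolidation pressure — recompression up to σ'_p, then virgin compression beyond:
S_c = H/(1+e₀)·[C_r·log₁₀(σ'_p/σ'_0) + C_c·log₁₀(σ'_f/σ'_p)]
    = 5.8/2.29 × [0.073×log₁₀(123/70.7) + 0.36×log₁₀(186.7/123)]
    = 2.5328 × [0.017555 + 0.065246] = 0.2097 m

S_c ≈ 210 mm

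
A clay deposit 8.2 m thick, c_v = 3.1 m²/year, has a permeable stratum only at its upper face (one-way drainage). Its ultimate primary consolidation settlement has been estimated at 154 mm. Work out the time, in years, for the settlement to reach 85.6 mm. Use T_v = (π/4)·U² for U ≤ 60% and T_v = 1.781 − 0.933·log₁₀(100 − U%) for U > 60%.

t ≈ 5.26 years

Drainage path length: H_d = H = 8.2 m (single drainage).
U = S(t)/S_ult = 85.6/154 = 0.5558.
U ≤ 60%: T_v = (π/4)·U² = (π/4)×0.55584² = 0.24266.
t = T_v·H_d²/c_v = 0.24266×8.2²/3.1 = 5.263 years.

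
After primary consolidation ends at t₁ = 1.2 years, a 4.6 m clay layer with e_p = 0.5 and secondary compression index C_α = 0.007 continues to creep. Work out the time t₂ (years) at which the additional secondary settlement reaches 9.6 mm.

t₂ ≈ 3.36 years

S_s = C_α·H/(1+e_p)·log₁₀(t₂/t₁) ⇒ log₁₀(t₂/t₁) = S_s·(1+e_p)/(C_α·H).
log₁₀(t₂/t₁) = 0.0096 × (1+0.5) / (0.007×4.6) = 0.4472
t₂ = t₁ × 10^0.4472 = 1.2 × 2.8 = 3.36 years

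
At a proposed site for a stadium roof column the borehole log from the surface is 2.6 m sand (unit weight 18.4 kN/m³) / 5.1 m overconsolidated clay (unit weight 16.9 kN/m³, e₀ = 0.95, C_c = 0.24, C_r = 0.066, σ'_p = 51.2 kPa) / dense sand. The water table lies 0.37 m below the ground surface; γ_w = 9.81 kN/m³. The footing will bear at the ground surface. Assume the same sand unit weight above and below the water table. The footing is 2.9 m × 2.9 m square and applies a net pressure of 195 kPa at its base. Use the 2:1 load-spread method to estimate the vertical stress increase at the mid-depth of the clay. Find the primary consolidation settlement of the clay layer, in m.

Mid-depth of clay below the ground surface: z = 2.6 + 5.1/2 = 5.15 m.
Total vertical stress at mid-clay: σ_v = 18.4×2.6 + 16.9×2.55 = 90.935 kPa.
Pore pressure: u = 9.81×(5.15 − 0.37) = 46.892 kPa.
Initial effective stress: σ'_0 = σ_v − u = 90.935 − 46.892 = 44.043 kPa.
Stress increase at mid-clay by the 2:1 spreading method:
Δσ = qBL/((B+z)(L+z)) = 195×2.9×2.9/((2.9+5.15)(2.9+5.15)) = 25.307 kPa
Final effective stress: σ'_f = 44.043 + 25.307 = 69.35 kPa.
σ'_f = 69.35 > σ'_p = 51.2 kPa, so the stress path crosses the preconsolidation pressure — recompression up to σ'_p, then virgin compression beyond:
S_c = H/(1+e₀)·[C_r·log₁₀(σ'_p/σ'_0) + C_c·log₁₀(σ'_f/σ'_p)]
    = 5.1/1.95 × [0.066×log₁₀(51.2/44.043) + 0.24×log₁₀(69.35/51.2)]
    = 2.6154 × [0.0043159 + 0.031626] = 0.094 m

S_c ≈ 0.094 m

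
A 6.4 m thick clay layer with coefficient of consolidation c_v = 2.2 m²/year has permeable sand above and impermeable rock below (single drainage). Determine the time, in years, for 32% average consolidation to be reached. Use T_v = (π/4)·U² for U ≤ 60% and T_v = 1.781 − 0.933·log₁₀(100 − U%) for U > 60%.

Drainage path length: H_d = H = 6.4 m (single drainage).
U ≤ 60%: T_v = (π/4)·U² = (π/4)×0.32² = 0.080425.
t = T_v·H_d²/c_v = 0.080425×6.4²/2.2 = 1.497 years.

t ≈ 1.5 years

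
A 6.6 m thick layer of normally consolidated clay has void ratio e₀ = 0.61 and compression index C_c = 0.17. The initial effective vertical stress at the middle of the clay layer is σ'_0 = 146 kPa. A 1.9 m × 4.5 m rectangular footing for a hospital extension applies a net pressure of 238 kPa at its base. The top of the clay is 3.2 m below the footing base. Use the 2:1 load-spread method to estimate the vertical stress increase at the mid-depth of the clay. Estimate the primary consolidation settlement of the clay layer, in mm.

S_c ≈ 42.5 mm

Mid-depth of clay below the footing base: z = 3.2 + 6.6/2 = 6.5 m.
Stress increase at mid-clay by the 2:1 spreading method:
Δσ = qBL/((B+z)(L+z)) = 238×1.9×4.5/((1.9+6.5)(4.5+6.5)) = 22.023 kPa
Final effective stress: σ'_f = σ'_0 + Δσ = 146 + 22.023 = 168.02 kPa.
Normally consolidated clay, so the full stress increment lies on the virgin compression line:
S_c = C_c·H/(1+e₀)·log₁₀(σ'_f/σ'_0) = 0.17×6.6/(1+0.61)×log₁₀(168.02/146)
    = 0.69689 × 0.061008 = 0.04252 m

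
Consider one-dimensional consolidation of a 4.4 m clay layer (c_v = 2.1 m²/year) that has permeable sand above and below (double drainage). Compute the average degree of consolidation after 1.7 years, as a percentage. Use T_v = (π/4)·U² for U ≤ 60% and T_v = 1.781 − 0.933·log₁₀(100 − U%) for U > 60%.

U ≈ 86.9 %

Drainage path length: H_d = H/2 = 2.2 m (double drainage).
T_v = c_v·t/H_d² = 2.1×1.7/2.2² = 0.7376.
T_v = 0.7376 corresponds to the U > 60% branch:
U = 1 − 10^((1.781 − T_v)/0.933)/100 = 0.8687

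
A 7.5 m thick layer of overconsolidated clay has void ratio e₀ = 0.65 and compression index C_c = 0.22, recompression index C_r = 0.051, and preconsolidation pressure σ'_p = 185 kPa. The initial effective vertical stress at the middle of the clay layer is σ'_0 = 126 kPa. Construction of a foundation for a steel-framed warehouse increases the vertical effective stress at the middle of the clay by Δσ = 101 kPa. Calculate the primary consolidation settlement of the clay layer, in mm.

Final effective stress: σ'_f = 126 + 101 = 227 kPa.
σ'_f = 227 > σ'_p = 185 kPa, so the stress path crosses the preconsolidation pressure — recompression up to σ'_p, then virgin compression beyond:
S_c = H/(1+e₀)·[C_r·log₁₀(σ'_p/σ'_0) + C_c·log₁₀(σ'_f/σ'_p)]
    = 7.5/1.65 × [0.051×log₁₀(185/126) + 0.22×log₁₀(227/185)]
    = 4.5455 × [0.0085069 + 0.019548] = 0.1275 m

S_c ≈ 128 mm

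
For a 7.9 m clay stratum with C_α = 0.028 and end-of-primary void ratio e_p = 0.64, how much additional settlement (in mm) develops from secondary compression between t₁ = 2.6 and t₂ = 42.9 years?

Secondary compression: S_s = C_α·H/(1+e_p)·log₁₀(t₂/t₁)
S_s = 0.028×7.9/(1+0.64)×log₁₀(42.9/2.6)
    = 0.1349 × 1.217 = 0.1642 m

S_s ≈ 164 mm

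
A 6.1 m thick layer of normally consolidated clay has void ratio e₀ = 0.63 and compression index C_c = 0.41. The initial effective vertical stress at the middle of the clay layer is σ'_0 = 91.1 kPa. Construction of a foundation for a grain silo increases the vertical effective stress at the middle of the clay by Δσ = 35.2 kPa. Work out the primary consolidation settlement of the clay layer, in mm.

S_c ≈ 218 mm

Final effective stress: σ'_f = σ'_0 + Δσ = 91.1 + 35.2 = 126.3 kPa.
Normally consolidated clay, so the full stress increment lies on the virgin compression line:
S_c = C_c·H/(1+e₀)·log₁₀(σ'_f/σ'_0) = 0.41×6.1/(1+0.63)×log₁₀(126.3/91.1)
    = 1.5344 × 0.14188 = 0.2177 m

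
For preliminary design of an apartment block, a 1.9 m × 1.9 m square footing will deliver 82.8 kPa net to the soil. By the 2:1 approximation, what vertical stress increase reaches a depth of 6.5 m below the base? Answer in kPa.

Δσ_z ≈ 4.24 kPa

By the 2:1 method the load spreads at 1 horizontal : 2 vertical, so at depth z the loaded area has grown by z in each plan dimension:
Δσ = qBL/((B+z)(L+z)) = 82.8×1.9×1.9/((1.9+6.5)(1.9+6.5)) = 4.2362 kPa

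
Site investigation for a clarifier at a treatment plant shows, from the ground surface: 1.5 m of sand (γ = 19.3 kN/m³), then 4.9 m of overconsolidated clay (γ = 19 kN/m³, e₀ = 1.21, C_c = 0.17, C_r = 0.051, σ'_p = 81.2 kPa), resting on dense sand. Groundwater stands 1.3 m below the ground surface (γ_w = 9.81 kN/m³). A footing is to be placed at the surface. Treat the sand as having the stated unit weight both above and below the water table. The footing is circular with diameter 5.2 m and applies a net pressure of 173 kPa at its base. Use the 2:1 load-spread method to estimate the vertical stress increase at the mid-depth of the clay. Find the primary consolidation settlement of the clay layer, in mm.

S_c ≈ 67 mm

Mid-depth of clay below the ground surface: z = 1.5 + 4.9/2 = 3.95 m.
Total vertical stress at mid-clay: σ_v = 19.3×1.5 + 19×2.45 = 75.5 kPa.
Pore pressure: u = 9.81×(3.95 − 1.3) = 25.997 kPa.
Initial effective stress: σ'_0 = σ_v − u = 75.5 − 25.997 = 49.503 kPa.
Stress increase at mid-clay by the 2:1 spreading method:
Δσ ≈ qD²/(D+z)² = 173×5.2²/(5.2+3.95)² = 55.874 kPa
Final effective stress: σ'_f = 49.503 + 55.874 = 105.38 kPa.
σ'_f = 105.38 > σ'_p = 81.2 kPa, so the stress path crosses the preconsolidation pressure — recompression up to σ'_p, then virgin compression beyond:
S_c = H/(1+e₀)·[C_r·log₁₀(σ'_p/σ'_0) + C_c·log₁₀(σ'_f/σ'_p)]
    = 4.9/2.21 × [0.051×log₁₀(81.2/49.503) + 0.17×log₁₀(105.38/81.2)]
    = 2.2172 × [0.010961 + 0.019244] = 0.06697 m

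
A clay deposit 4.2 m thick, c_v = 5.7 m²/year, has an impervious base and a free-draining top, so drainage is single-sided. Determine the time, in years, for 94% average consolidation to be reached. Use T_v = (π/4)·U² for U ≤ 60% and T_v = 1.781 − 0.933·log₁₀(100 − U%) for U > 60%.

t ≈ 3.26 years

Drainage path length: H_d = H = 4.2 m (single drainage).
U > 60%: T_v = 1.781 − 0.933·log₁₀(100 − 94) = 1.055.
t = T_v·H_d²/c_v = 1.055×4.2²/5.7 = 3.265 years.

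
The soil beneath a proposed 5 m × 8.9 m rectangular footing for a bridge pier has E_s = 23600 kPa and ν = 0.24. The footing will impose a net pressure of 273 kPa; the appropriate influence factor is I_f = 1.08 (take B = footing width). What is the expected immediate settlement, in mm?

S_e ≈ 58.9 mm

Immediate (elastic) settlement: S_e = q·B·(1−ν²)/E_s · I_f.
S_e = 273 × 5 × (1 − 0.24²) / 23600 × 1.08
    = 273 × 5 × 0.9424 / 23600 × 1.08
    = 0.05887 m = 58.87 mm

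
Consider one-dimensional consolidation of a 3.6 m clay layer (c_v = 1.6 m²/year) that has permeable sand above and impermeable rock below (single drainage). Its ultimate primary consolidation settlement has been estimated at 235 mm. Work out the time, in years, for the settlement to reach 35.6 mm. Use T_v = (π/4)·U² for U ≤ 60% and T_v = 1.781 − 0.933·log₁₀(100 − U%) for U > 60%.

Drainage path length: H_d = H = 3.6 m (single drainage).
U = S(t)/S_ult = 35.6/235 = 0.1515.
U ≤ 60%: T_v = (π/4)·U² = (π/4)×0.15149² = 0.018024.
t = T_v·H_d²/c_v = 0.018024×3.6²/1.6 = 0.146 years.

t ≈ 0.146 years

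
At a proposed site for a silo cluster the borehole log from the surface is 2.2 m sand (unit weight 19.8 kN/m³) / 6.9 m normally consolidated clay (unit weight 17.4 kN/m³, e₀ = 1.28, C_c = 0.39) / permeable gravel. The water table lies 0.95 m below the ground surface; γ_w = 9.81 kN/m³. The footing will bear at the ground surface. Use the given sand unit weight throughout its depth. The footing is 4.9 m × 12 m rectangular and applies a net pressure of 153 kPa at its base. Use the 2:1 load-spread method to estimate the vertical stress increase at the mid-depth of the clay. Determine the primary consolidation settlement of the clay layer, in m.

Mid-depth of clay below the ground surface: z = 2.2 + 6.9/2 = 5.65 m.
Total vertical stress at mid-clay: σ_v = 19.8×2.2 + 17.4×3.45 = 103.59 kPa.
Pore pressure: u = 9.81×(5.65 − 0.95) = 46.107 kPa.
Initial effective stress: σ'_0 = σ_v − u = 103.59 − 46.107 = 57.483 kPa.
Stress increase at mid-clay by the 2:1 spreading method:
Δσ = qBL/((B+z)(L+z)) = 153×4.9×12/((4.9+5.65)(12+5.65)) = 48.314 kPa
Final effective stress: σ'_f = σ'_0 + Δσ = 57.483 + 48.314 = 105.8 kPa.
Normally consolidated clay, so the full stress increment lies on the virgin compression line:
S_c = C_c·H/(1+e₀)·log₁₀(σ'_f/σ'_0) = 0.39×6.9/(1+1.28)×log₁₀(105.8/57.483)
    = 1.1803 × 0.26495 = 0.3127 m

S_c ≈ 0.313 m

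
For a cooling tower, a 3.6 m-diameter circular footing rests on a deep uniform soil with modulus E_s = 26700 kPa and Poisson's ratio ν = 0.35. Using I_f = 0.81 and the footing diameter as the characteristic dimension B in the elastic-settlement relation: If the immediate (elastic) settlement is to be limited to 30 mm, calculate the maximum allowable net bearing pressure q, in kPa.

S_e = q·B·(1−ν²)/E_s · I_f  ⇒  q = S_e·E_s / (B·(1−ν²)·I_f).
q = 0.03 × 26700 / (3.6 × 0.8775 × 0.81) = 313 kPa

q ≈ 313 kPa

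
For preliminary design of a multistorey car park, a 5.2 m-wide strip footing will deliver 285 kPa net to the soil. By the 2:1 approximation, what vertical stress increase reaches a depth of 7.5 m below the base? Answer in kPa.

By the 2:1 method the load spreads at 1 horizontal : 2 vertical, so at depth z the loaded area has grown by z in each plan dimension:
Δσ = qB/(B+z) = 285×5.2/(5.2+7.5) = 116.69 kPa

Δσ_z ≈ 117 kPa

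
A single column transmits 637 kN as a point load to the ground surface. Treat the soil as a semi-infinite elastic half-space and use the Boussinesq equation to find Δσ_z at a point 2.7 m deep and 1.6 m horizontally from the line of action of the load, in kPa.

Δσ_z ≈ 19.7 kPa

Boussinesq vertical stress below a point load on an elastic half-space:
Δσ_z = 3P/(2πz²) · [1 + (r/z)²]^(−5/2)
r/z = 1.6/2.7 = 0.59259; [1+(r/z)²]^(−5/2) = 0.47122.
Δσ_z = 3×637/(2π×2.7²) × 0.47122 = 41.721 × 0.47122 = 19.66 kPa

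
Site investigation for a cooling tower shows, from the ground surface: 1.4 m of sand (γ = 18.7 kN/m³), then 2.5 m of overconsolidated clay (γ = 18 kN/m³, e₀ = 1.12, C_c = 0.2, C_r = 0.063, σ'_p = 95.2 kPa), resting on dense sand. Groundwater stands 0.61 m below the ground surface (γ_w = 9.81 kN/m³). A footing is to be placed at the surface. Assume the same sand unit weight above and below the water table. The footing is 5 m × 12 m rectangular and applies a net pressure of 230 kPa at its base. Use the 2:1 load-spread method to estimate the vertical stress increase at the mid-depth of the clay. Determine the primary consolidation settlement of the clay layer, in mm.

Mid-depth of clay below the ground surface: z = 1.4 + 2.5/2 = 2.65 m.
Total vertical stress at mid-clay: σ_v = 18.7×1.4 + 18×1.25 = 48.68 kPa.
Pore pressure: u = 9.81×(2.65 − 0.61) = 20.012 kPa.
Initial effective stress: σ'_0 = σ_v − u = 48.68 − 20.012 = 28.668 kPa.
Stress increase at mid-clay by the 2:1 spreading method:
Δσ = qBL/((B+z)(L+z)) = 230×5×12/((5+2.65)(12+2.65)) = 123.13 kPa
Final effective stress: σ'_f = 28.668 + 123.13 = 151.8 kPa.
σ'_f = 151.8 > σ'_p = 95.2 kPa, so the stress path crosses the preconsolidation pressure — recompression up to σ'_p, then virgin compression beyond:
S_c = H/(1+e₀)·[C_r·log₁₀(σ'_p/σ'_0) + C_c·log₁₀(σ'_f/σ'_p)]
    = 2.5/2.12 × [0.063×log₁₀(95.2/28.668) + 0.2×log₁₀(151.8/95.2)]
    = 1.1792 × [0.032838 + 0.040527] = 0.08651 m

S_c ≈ 86.5 mm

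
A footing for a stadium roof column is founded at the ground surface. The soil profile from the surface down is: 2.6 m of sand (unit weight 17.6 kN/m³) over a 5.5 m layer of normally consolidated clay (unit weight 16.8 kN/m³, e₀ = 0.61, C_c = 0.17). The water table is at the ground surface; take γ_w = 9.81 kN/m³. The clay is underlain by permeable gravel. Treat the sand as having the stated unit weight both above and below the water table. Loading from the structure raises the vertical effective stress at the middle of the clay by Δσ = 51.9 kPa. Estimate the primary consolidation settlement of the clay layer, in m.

S_c ≈ 0.212 m

Mid-depth of clay below the ground surface: z = 2.6 + 5.5/2 = 5.35 m.
Total vertical stress at mid-clay: σ_v = 17.6×2.6 + 16.8×2.75 = 91.96 kPa.
Pore pressure: u = 9.81×(5.35 − 0) = 52.483 kPa.
Initial effective stress: σ'_0 = σ_v − u = 91.96 − 52.483 = 39.477 kPa.
Final effective stress: σ'_f = σ'_0 + Δσ = 39.477 + 51.9 = 91.377 kPa.
Normally consolidated clay, so the full stress increment lies on the virgin compression line:
S_c = C_c·H/(1+e₀)·log₁₀(σ'_f/σ'_0) = 0.17×5.5/(1+0.61)×log₁₀(91.377/39.477)
    = 0.58075 × 0.36449 = 0.2117 m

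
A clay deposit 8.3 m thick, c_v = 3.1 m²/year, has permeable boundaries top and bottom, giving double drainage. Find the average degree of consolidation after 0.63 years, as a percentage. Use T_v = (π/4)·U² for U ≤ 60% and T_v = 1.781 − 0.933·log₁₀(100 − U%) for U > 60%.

U ≈ 38 %

Drainage path length: H_d = H/2 = 4.15 m (double drainage).
T_v = c_v·t/H_d² = 3.1×0.63/4.15² = 0.1134.
T_v = 0.1134 corresponds to the U ≤ 60% branch:
U = √(4T_v/π) = 0.38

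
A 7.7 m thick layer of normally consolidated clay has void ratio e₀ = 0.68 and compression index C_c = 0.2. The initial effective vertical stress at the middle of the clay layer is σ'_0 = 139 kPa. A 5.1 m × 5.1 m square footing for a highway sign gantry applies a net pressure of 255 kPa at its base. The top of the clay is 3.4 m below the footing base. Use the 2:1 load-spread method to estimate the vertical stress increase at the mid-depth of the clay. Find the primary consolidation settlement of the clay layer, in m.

Mid-depth of clay below the footing base: z = 3.4 + 7.7/2 = 7.25 m.
Stress increase at mid-clay by the 2:1 spreading method:
Δσ = qBL/((B+z)(L+z)) = 255×5.1×5.1/((5.1+7.25)(5.1+7.25)) = 43.486 kPa
Final effective stress: σ'_f = σ'_0 + Δσ = 139 + 43.486 = 182.49 kPa.
Normally consolidated clay, so the full stress increment lies on the virgin compression line:
S_c = C_c·H/(1+e₀)·log₁₀(σ'_f/σ'_0) = 0.2×7.7/(1+0.68)×log₁₀(182.49/139)
    = 0.91667 × 0.11822 = 0.1084 m

S_c ≈ 0.108 m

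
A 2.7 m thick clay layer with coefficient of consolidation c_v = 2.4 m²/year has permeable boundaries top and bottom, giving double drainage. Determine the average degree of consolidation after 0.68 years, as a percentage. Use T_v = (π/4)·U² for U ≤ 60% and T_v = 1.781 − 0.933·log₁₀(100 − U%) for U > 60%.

U ≈ 91.1 %

Drainage path length: H_d = H/2 = 1.35 m (double drainage).
T_v = c_v·t/H_d² = 2.4×0.68/1.35² = 0.89547.
T_v = 0.89547 corresponds to the U > 60% branch:
U = 1 − 10^((1.781 − T_v)/0.933)/100 = 0.9111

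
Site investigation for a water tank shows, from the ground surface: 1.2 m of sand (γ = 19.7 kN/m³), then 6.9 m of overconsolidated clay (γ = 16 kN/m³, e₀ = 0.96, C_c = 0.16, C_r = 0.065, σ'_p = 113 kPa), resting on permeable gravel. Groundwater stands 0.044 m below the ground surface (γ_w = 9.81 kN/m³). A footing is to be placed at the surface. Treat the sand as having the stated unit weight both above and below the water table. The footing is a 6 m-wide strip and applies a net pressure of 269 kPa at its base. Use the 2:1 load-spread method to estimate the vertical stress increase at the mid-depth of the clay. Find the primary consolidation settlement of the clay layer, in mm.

S_c ≈ 241 mm

Mid-depth of clay below the ground surface: z = 1.2 + 6.9/2 = 4.65 m.
Total vertical stress at mid-clay: σ_v = 19.7×1.2 + 16×3.45 = 78.84 kPa.
Pore pressure: u = 9.81×(4.65 − 0.044) = 45.185 kPa.
Initial effective stress: σ'_0 = σ_v − u = 78.84 − 45.185 = 33.655 kPa.
Stress increase at mid-clay by the 2:1 spreading method:
Δσ = qB/(B+z) = 269×6/(6+4.65) = 151.55 kPa
Final effective stress: σ'_f = 33.655 + 151.55 = 185.21 kPa.
σ'_f = 185.21 > σ'_p = 113 kPa, so the stress path crosses the preconsolidation pressure — recompression up to σ'_p, then virgin compression beyond:
S_c = H/(1+e₀)·[C_r·log₁₀(σ'_p/σ'_0) + C_c·log₁₀(σ'_f/σ'_p)]
    = 6.9/1.96 × [0.065×log₁₀(113/33.655) + 0.16×log₁₀(185.21/113)]
    = 3.5204 × [0.034192 + 0.034334] = 0.2412 m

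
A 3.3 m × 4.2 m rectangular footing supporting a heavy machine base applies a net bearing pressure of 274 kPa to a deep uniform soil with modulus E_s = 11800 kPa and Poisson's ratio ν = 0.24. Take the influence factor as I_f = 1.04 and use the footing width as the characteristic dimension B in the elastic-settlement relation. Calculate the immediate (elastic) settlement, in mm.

Immediate (elastic) settlement: S_e = q·B·(1−ν²)/E_s · I_f.
S_e = 274 × 3.3 × (1 − 0.24²) / 11800 × 1.04
    = 274 × 3.3 × 0.9424 / 11800 × 1.04
    = 0.0751 m = 75.1 mm

S_e ≈ 75.1 mm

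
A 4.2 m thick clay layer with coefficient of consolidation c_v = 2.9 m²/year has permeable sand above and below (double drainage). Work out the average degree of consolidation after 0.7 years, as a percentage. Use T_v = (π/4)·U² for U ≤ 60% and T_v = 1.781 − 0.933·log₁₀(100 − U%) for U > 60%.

Drainage path length: H_d = H/2 = 2.1 m (double drainage).
T_v = c_v·t/H_d² = 2.9×0.7/2.1² = 0.46032.
T_v = 0.46032 corresponds to the U > 60% branch:
U = 1 − 10^((1.781 − T_v)/0.933)/100 = 0.7397

U ≈ 74 %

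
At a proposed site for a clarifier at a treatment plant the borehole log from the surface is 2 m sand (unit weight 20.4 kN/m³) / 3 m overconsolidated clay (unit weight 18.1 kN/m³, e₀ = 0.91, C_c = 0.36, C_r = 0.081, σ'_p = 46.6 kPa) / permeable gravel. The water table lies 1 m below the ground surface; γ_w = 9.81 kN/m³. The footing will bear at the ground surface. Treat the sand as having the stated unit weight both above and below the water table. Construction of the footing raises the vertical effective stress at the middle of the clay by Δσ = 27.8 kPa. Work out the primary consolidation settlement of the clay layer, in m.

Mid-depth of clay below the ground surface: z = 2 + 3/2 = 3.5 m.
Total vertical stress at mid-clay: σ_v = 20.4×2 + 18.1×1.5 = 67.95 kPa.
Pore pressure: u = 9.81×(3.5 − 1) = 24.525 kPa.
Initial effective stress: σ'_0 = σ_v − u = 67.95 − 24.525 = 43.425 kPa.
Final effective stress: σ'_f = 43.425 + 27.8 = 71.225 kPa.
σ'_f = 71.225 > σ'_p = 46.6 kPa, so the stress path crosses the preconsolidation pressure — recompression up to σ'_p, then virgin compression beyond:
S_c = H/(1+e₀)·[C_r·log₁₀(σ'_p/σ'_0) + C_c·log₁₀(σ'_f/σ'_p)]
    = 3/1.91 × [0.081×log₁₀(46.6/43.425) + 0.36×log₁₀(71.225/46.6)]
    = 1.5707 × [0.0024823 + 0.066329] = 0.1081 m

S_c ≈ 0.108 m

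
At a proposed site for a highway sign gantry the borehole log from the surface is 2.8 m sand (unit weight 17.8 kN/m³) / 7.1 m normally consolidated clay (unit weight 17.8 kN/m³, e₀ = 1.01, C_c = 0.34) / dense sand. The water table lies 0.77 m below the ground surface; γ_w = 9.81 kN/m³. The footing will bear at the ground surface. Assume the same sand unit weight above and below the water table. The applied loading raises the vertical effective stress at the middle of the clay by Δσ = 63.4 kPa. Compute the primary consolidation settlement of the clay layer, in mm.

S_c ≈ 384 mm

Mid-depth of clay below the ground surface: z = 2.8 + 7.1/2 = 6.35 m.
Total vertical stress at mid-clay: σ_v = 17.8×2.8 + 17.8×3.55 = 113.03 kPa.
Pore pressure: u = 9.81×(6.35 − 0.77) = 54.74 kPa.
Initial effective stress: σ'_0 = σ_v − u = 113.03 − 54.74 = 58.29 kPa.
Final effective stress: σ'_f = σ'_0 + Δσ = 58.29 + 63.4 = 121.69 kPa.
Normally consolidated clay, so the full stress increment lies on the virgin compression line:
S_c = C_c·H/(1+e₀)·log₁₀(σ'_f/σ'_0) = 0.34×7.1/(1+1.01)×log₁₀(121.69/58.29)
    = 1.201 × 0.31966 = 0.3839 m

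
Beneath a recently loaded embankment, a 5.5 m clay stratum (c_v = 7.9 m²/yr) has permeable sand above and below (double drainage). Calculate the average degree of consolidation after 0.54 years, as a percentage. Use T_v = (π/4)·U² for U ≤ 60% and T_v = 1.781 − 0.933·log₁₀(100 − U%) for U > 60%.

U ≈ 79.8 %

Drainage path length: H_d = H/2 = 2.75 m (double drainage).
T_v = c_v·t/H_d² = 7.9×0.54/2.75² = 0.5641.
T_v = 0.5641 corresponds to the U > 60% branch:
U = 1 − 10^((1.781 − T_v)/0.933)/100 = 0.7985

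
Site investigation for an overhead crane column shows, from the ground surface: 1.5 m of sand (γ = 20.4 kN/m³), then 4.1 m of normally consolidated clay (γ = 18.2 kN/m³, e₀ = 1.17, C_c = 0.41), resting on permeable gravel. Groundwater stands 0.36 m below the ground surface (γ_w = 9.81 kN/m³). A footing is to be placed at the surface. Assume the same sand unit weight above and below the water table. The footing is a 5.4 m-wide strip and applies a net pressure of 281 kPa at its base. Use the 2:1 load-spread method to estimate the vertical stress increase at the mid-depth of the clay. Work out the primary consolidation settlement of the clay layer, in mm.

S_c ≈ 581 mm

Mid-depth of clay below the ground surface: z = 1.5 + 4.1/2 = 3.55 m.
Total vertical stress at mid-clay: σ_v = 20.4×1.5 + 18.2×2.05 = 67.91 kPa.
Pore pressure: u = 9.81×(3.55 − 0.36) = 31.294 kPa.
Initial effective stress: σ'_0 = σ_v − u = 67.91 − 31.294 = 36.616 kPa.
Stress increase at mid-clay by the 2:1 spreading method:
Δσ = qB/(B+z) = 281×5.4/(5.4+3.55) = 169.54 kPa
Final effective stress: σ'_f = σ'_0 + Δσ = 36.616 + 169.54 = 206.16 kPa.
Normally consolidated clay, so the full stress increment lies on the virgin compression line:
S_c = C_c·H/(1+e₀)·log₁₀(σ'_f/σ'_0) = 0.41×4.1/(1+1.17)×log₁₀(206.16/36.616)
    = 0.77465 × 0.75053 = 0.5814 m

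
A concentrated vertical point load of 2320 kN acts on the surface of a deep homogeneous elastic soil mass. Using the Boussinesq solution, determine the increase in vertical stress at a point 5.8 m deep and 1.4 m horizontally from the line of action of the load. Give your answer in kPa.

Δσ_z ≈ 28.6 kPa

Boussinesq vertical stress below a point load on an elastic half-space:
Δσ_z = 3P/(2πz²) · [1 + (r/z)²]^(−5/2)
r/z = 1.4/5.8 = 0.24138; [1+(r/z)²]^(−5/2) = 0.86799.
Δσ_z = 3×2320/(2π×5.8²) × 0.86799 = 32.929 × 0.86799 = 28.58 kPa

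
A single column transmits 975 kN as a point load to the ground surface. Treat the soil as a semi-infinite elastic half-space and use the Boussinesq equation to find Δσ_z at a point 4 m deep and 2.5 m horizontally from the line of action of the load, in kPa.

Δσ_z ≈ 12.8 kPa

Boussinesq vertical stress below a point load on an elastic half-space:
Δσ_z = 3P/(2πz²) · [1 + (r/z)²]^(−5/2)
r/z = 2.5/4 = 0.625; [1+(r/z)²]^(−5/2) = 0.43851.
Δσ_z = 3×975/(2π×4²) × 0.43851 = 29.096 × 0.43851 = 12.76 kPa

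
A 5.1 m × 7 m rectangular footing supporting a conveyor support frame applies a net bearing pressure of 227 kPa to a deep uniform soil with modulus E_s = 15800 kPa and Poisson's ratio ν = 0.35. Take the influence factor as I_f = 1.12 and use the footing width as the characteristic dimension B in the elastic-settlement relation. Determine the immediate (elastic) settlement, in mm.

Immediate (elastic) settlement: S_e = q·B·(1−ν²)/E_s · I_f.
S_e = 227 × 5.1 × (1 − 0.35²) / 15800 × 1.12
    = 227 × 5.1 × 0.8775 / 15800 × 1.12
    = 0.07201 m = 72.01 mm

S_e ≈ 72 mm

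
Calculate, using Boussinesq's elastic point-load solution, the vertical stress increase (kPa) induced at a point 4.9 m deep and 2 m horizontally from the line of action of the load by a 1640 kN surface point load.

Boussinesq vertical stress below a point load on an elastic half-space:
Δσ_z = 3P/(2πz²) · [1 + (r/z)²]^(−5/2)
r/z = 2/4.9 = 0.40816; [1+(r/z)²]^(−5/2) = 0.6803.
Δσ_z = 3×1640/(2π×4.9²) × 0.6803 = 32.613 × 0.6803 = 22.19 kPa

Δσ_z ≈ 22.2 kPa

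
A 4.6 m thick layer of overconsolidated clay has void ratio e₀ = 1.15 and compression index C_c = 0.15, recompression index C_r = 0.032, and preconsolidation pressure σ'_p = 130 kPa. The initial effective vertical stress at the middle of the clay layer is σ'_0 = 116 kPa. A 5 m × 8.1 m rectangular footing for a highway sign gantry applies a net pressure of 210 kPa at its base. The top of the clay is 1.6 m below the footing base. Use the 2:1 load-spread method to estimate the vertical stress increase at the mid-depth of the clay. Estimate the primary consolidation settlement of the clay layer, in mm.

Mid-depth of clay below the footing base: z = 1.6 + 4.6/2 = 3.9 m.
Stress increase at mid-clay by the 2:1 spreading method:
Δσ = qBL/((B+z)(L+z)) = 210×5×8.1/((5+3.9)(8.1+3.9)) = 79.635 kPa
Final effective stress: σ'_f = 116 + 79.635 = 195.63 kPa.
σ'_f = 195.63 > σ'_p = 130 kPa, so the stress path crosses the preconsolidation pressure — recompression up to σ'_p, then virgin compression beyond:
S_c = H/(1+e₀)·[C_r·log₁₀(σ'_p/σ'_0) + C_c·log₁₀(σ'_f/σ'_p)]
    = 4.6/2.15 × [0.032×log₁₀(130/116) + 0.15×log₁₀(195.63/130)]
    = 2.1395 × [0.0015835 + 0.026624] = 0.06035 m

S_c ≈ 60.3 mm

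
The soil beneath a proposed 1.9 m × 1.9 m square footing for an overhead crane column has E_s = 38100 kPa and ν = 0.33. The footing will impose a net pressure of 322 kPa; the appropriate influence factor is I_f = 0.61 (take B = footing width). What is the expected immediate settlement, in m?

S_e ≈ 0.00873 m

Immediate (elastic) settlement: S_e = q·B·(1−ν²)/E_s · I_f.
S_e = 322 × 1.9 × (1 − 0.33²) / 38100 × 0.61
    = 322 × 1.9 × 0.8911 / 38100 × 0.61
    = 0.008729 m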